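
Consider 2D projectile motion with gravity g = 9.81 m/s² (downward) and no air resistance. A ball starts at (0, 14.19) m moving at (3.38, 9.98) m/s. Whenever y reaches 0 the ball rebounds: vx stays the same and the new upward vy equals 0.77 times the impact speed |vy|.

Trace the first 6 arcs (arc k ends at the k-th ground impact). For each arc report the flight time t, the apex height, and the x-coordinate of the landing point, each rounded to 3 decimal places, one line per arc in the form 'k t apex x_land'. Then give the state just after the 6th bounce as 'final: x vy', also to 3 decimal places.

1 2.999 19.266 10.137
2 3.052 11.423 20.454
3 2.350 6.773 28.397
4 1.810 4.016 34.514
5 1.393 2.381 39.223
6 1.073 1.412 42.850
final: 42.850 4.052

Arc 1: start y=14.190, vy=9.980 → t=2.999, apex=19.266, x_land=10.137, impact vy=-19.442
  bounce: vy ← 0.77·19.442 = 14.971
Arc 2: start y=0.000, vy=14.971 → t=3.052, apex=11.423, x_land=20.454, impact vy=-14.971
  bounce: vy ← 0.77·14.971 = 11.527
Arc 3: start y=0.000, vy=11.527 → t=2.350, apex=6.773, x_land=28.397, impact vy=-11.527
  bounce: vy ← 0.77·11.527 = 8.876
Arc 4: start y=0.000, vy=8.876 → t=1.810, apex=4.016, x_land=34.514, impact vy=-8.876
  bounce: vy ← 0.77·8.876 = 6.835
Arc 5: start y=0.000, vy=6.835 → t=1.393, apex=2.381, x_land=39.223, impact vy=-6.835
  bounce: vy ← 0.77·6.835 = 5.263
Arc 6: start y=0.000, vy=5.263 → t=1.073, apex=1.412, x_land=42.850, impact vy=-5.263
  bounce: vy ← 0.77·5.263 = 4.052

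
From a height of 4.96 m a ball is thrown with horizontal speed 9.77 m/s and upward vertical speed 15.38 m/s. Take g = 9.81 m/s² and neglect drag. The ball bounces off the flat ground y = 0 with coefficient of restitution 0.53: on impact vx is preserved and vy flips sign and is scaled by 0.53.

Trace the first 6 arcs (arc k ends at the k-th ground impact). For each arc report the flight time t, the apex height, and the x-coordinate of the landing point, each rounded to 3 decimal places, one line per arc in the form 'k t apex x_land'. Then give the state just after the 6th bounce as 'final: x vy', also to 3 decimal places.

1 3.430 17.016 33.515
2 1.974 4.780 52.804
3 1.046 1.343 63.027
4 0.555 0.377 68.445
5 0.294 0.106 71.317
6 0.156 0.030 72.839
final: 72.839 0.405

Arc 1: start y=4.960, vy=15.380 → t=3.430, apex=17.016, x_land=33.515, impact vy=-18.272
  bounce: vy ← 0.53·18.272 = 9.684
Arc 2: start y=0.000, vy=9.684 → t=1.974, apex=4.780, x_land=52.804, impact vy=-9.684
  bounce: vy ← 0.53·9.684 = 5.133
Arc 3: start y=0.000, vy=5.133 → t=1.046, apex=1.343, x_land=63.027, impact vy=-5.133
  bounce: vy ← 0.53·5.133 = 2.720
Arc 4: start y=0.000, vy=2.720 → t=0.555, apex=0.377, x_land=68.445, impact vy=-2.720
  bounce: vy ← 0.53·2.720 = 1.442
Arc 5: start y=0.000, vy=1.442 → t=0.294, apex=0.106, x_land=71.317, impact vy=-1.442
  bounce: vy ← 0.53·1.442 = 0.764
Arc 6: start y=0.000, vy=0.764 → t=0.156, apex=0.030, x_land=72.839, impact vy=-0.764
  bounce: vy ← 0.53·0.764 = 0.405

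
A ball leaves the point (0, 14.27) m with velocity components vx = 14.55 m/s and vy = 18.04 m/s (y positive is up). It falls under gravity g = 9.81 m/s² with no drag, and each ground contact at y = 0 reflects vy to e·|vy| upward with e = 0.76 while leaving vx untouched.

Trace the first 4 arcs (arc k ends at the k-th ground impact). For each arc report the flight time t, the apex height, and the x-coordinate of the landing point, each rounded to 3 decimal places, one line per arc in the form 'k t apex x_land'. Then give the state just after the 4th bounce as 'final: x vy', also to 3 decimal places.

1 4.347 30.857 63.251
2 3.812 17.823 118.722
3 2.897 10.295 160.879
4 2.202 5.946 192.920
final: 192.920 8.209

Arc 1: start y=14.270, vy=18.040 → t=4.347, apex=30.857, x_land=63.251, impact vy=-24.605
  bounce: vy ← 0.76·24.605 = 18.700
Arc 2: start y=0.000, vy=18.700 → t=3.812, apex=17.823, x_land=118.722, impact vy=-18.700
  bounce: vy ← 0.76·18.700 = 14.212
Arc 3: start y=0.000, vy=14.212 → t=2.897, apex=10.295, x_land=160.879, impact vy=-14.212
  bounce: vy ← 0.76·14.212 = 10.801
Arc 4: start y=0.000, vy=10.801 → t=2.202, apex=5.946, x_land=192.920, impact vy=-10.801
  bounce: vy ← 0.76·10.801 = 8.209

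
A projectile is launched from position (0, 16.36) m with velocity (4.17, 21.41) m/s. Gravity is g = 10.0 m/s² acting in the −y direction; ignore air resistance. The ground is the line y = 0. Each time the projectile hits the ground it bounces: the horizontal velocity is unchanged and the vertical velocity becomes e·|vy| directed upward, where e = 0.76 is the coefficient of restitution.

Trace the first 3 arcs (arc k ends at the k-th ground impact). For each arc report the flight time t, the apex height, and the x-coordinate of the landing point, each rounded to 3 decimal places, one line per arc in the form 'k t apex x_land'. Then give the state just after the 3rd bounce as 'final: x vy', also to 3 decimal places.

Arc 1: start y=16.360, vy=21.410 → t=4.944, apex=39.279, x_land=20.616, impact vy=-28.028
  bounce: vy ← 0.76·28.028 = 21.302
Arc 2: start y=0.000, vy=21.302 → t=4.260, apex=22.688, x_land=38.381, impact vy=-21.302
  bounce: vy ← 0.76·21.302 = 16.189
Arc 3: start y=0.000, vy=16.189 → t=3.238, apex=13.104, x_land=51.883, impact vy=-16.189
  bounce: vy ← 0.76·16.189 = 12.304

1 4.944 39.279 20.616
2 4.260 22.688 38.381
3 3.238 13.104 51.883
final: 51.883 12.304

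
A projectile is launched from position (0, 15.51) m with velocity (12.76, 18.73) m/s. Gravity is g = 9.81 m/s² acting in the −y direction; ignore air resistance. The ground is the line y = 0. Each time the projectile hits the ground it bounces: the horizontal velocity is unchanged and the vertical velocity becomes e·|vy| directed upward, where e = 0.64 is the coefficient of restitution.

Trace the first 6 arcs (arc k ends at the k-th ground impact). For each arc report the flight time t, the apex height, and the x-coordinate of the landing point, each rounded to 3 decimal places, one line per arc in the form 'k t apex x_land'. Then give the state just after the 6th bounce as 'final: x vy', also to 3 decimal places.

Arc 1: start y=15.510, vy=18.730 → t=4.518, apex=33.390, x_land=57.655, impact vy=-25.595
  bounce: vy ← 0.64·25.595 = 16.381
Arc 2: start y=0.000, vy=16.381 → t=3.340, apex=13.677, x_land=100.268, impact vy=-16.381
  bounce: vy ← 0.64·16.381 = 10.484
Arc 3: start y=0.000, vy=10.484 → t=2.137, apex=5.602, x_land=127.541, impact vy=-10.484
  bounce: vy ← 0.64·10.484 = 6.710
Arc 4: start y=0.000, vy=6.710 → t=1.368, apex=2.295, x_land=144.996, impact vy=-6.710
  bounce: vy ← 0.64·6.710 = 4.294
Arc 5: start y=0.000, vy=4.294 → t=0.875, apex=0.940, x_land=156.167, impact vy=-4.294
  bounce: vy ← 0.64·4.294 = 2.748
Arc 6: start y=0.000, vy=2.748 → t=0.560, apex=0.385, x_land=163.316, impact vy=-2.748
  bounce: vy ← 0.64·2.748 = 1.759

1 4.518 33.390 57.655
2 3.340 13.677 100.268
3 2.137 5.602 127.541
4 1.368 2.295 144.996
5 0.875 0.940 156.167
6 0.560 0.385 163.316
final: 163.316 1.759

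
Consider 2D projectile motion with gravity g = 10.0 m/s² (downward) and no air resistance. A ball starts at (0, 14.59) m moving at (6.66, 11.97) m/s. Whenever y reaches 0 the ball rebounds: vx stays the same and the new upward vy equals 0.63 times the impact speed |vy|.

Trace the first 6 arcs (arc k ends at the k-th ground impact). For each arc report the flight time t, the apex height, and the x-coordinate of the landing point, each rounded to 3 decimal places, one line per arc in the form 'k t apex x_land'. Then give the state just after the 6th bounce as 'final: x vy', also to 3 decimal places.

1 3.283 21.754 21.864
2 2.628 8.634 39.368
3 1.656 3.427 50.395
4 1.043 1.360 57.342
5 0.657 0.540 61.719
6 0.414 0.214 64.476
final: 64.476 1.304

Arc 1: start y=14.590, vy=11.970 → t=3.283, apex=21.754, x_land=21.864, impact vy=-20.859
  bounce: vy ← 0.63·20.859 = 13.141
Arc 2: start y=0.000, vy=13.141 → t=2.628, apex=8.634, x_land=39.368, impact vy=-13.141
  bounce: vy ← 0.63·13.141 = 8.279
Arc 3: start y=0.000, vy=8.279 → t=1.656, apex=3.427, x_land=50.395, impact vy=-8.279
  bounce: vy ← 0.63·8.279 = 5.216
Arc 4: start y=0.000, vy=5.216 → t=1.043, apex=1.360, x_land=57.342, impact vy=-5.216
  bounce: vy ← 0.63·5.216 = 3.286
Arc 5: start y=0.000, vy=3.286 → t=0.657, apex=0.540, x_land=61.719, impact vy=-3.286
  bounce: vy ← 0.63·3.286 = 2.070
Arc 6: start y=0.000, vy=2.070 → t=0.414, apex=0.214, x_land=64.476, impact vy=-2.070
  bounce: vy ← 0.63·2.070 = 1.304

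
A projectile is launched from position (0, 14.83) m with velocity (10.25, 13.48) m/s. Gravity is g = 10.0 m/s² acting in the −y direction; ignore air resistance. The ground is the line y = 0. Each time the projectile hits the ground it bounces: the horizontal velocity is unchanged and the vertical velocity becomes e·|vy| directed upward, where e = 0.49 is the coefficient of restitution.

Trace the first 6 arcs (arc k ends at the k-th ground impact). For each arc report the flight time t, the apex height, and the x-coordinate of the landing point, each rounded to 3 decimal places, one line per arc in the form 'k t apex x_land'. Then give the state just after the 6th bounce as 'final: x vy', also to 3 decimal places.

1 3.535 23.916 36.234
2 2.143 5.742 58.203
3 1.050 1.379 68.967
4 0.515 0.331 74.242
5 0.252 0.079 76.827
6 0.124 0.019 78.093
final: 78.093 0.303

Arc 1: start y=14.830, vy=13.480 → t=3.535, apex=23.916, x_land=36.234, impact vy=-21.870
  bounce: vy ← 0.49·21.870 = 10.716
Arc 2: start y=0.000, vy=10.716 → t=2.143, apex=5.742, x_land=58.203, impact vy=-10.716
  bounce: vy ← 0.49·10.716 = 5.251
Arc 3: start y=0.000, vy=5.251 → t=1.050, apex=1.379, x_land=68.967, impact vy=-5.251
  bounce: vy ← 0.49·5.251 = 2.573
Arc 4: start y=0.000, vy=2.573 → t=0.515, apex=0.331, x_land=74.242, impact vy=-2.573
  bounce: vy ← 0.49·2.573 = 1.261
Arc 5: start y=0.000, vy=1.261 → t=0.252, apex=0.079, x_land=76.827, impact vy=-1.261
  bounce: vy ← 0.49·1.261 = 0.618
Arc 6: start y=0.000, vy=0.618 → t=0.124, apex=0.019, x_land=78.093, impact vy=-0.618
  bounce: vy ← 0.49·0.618 = 0.303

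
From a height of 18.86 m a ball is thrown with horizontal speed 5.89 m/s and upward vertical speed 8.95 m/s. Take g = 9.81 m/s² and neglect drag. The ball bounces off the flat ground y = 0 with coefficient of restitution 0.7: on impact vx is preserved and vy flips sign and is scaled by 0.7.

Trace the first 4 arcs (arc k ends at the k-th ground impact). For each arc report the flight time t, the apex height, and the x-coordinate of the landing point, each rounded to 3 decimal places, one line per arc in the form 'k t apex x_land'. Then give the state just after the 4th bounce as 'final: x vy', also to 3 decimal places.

1 3.075 22.943 18.112
2 3.028 11.242 35.946
3 2.119 5.509 48.430
4 1.484 2.699 57.168
final: 57.168 5.094

Arc 1: start y=18.860, vy=8.950 → t=3.075, apex=22.943, x_land=18.112, impact vy=-21.216
  bounce: vy ← 0.7·21.216 = 14.851
Arc 2: start y=0.000, vy=14.851 → t=3.028, apex=11.242, x_land=35.946, impact vy=-14.851
  bounce: vy ← 0.7·14.851 = 10.396
Arc 3: start y=0.000, vy=10.396 → t=2.119, apex=5.509, x_land=48.430, impact vy=-10.396
  bounce: vy ← 0.7·10.396 = 7.277
Arc 4: start y=0.000, vy=7.277 → t=1.484, apex=2.699, x_land=57.168, impact vy=-7.277
  bounce: vy ← 0.7·7.277 = 5.094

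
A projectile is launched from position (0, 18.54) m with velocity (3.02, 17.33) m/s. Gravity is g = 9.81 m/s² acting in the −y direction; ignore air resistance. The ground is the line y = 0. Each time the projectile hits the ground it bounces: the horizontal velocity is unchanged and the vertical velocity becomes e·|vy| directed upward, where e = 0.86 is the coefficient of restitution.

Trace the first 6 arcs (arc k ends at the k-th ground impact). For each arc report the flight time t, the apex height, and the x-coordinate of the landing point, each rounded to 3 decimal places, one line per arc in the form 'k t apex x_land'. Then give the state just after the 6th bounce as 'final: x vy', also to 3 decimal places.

1 4.393 33.847 13.268
2 4.518 25.033 26.913
3 3.886 18.515 38.648
4 3.342 13.694 48.740
5 2.874 10.128 57.419
6 2.472 7.490 64.883
final: 64.883 10.426

Arc 1: start y=18.540, vy=17.330 → t=4.393, apex=33.847, x_land=13.268, impact vy=-25.770
  bounce: vy ← 0.86·25.770 = 22.162
Arc 2: start y=0.000, vy=22.162 → t=4.518, apex=25.033, x_land=26.913, impact vy=-22.162
  bounce: vy ← 0.86·22.162 = 19.059
Arc 3: start y=0.000, vy=19.059 → t=3.886, apex=18.515, x_land=38.648, impact vy=-19.059
  bounce: vy ← 0.86·19.059 = 16.391
Arc 4: start y=0.000, vy=16.391 → t=3.342, apex=13.694, x_land=48.740, impact vy=-16.391
  bounce: vy ← 0.86·16.391 = 14.096
Arc 5: start y=0.000, vy=14.096 → t=2.874, apex=10.128, x_land=57.419, impact vy=-14.096
  bounce: vy ← 0.86·14.096 = 12.123
Arc 6: start y=0.000, vy=12.123 → t=2.472, apex=7.490, x_land=64.883, impact vy=-12.123
  bounce: vy ← 0.86·12.123 = 10.426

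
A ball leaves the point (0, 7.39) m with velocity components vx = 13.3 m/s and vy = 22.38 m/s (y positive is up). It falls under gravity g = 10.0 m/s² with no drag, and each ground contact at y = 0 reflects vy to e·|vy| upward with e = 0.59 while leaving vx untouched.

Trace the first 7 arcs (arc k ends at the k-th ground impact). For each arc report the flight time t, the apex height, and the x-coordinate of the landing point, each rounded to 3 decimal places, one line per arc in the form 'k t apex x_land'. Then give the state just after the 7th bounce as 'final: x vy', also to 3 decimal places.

1 4.785 32.433 63.639
2 3.005 11.290 103.610
3 1.773 3.930 127.193
4 1.046 1.368 141.107
5 0.617 0.476 149.316
6 0.364 0.166 154.159
7 0.215 0.058 157.017
final: 157.017 0.634

Arc 1: start y=7.390, vy=22.380 → t=4.785, apex=32.433, x_land=63.639, impact vy=-25.469
  bounce: vy ← 0.59·25.469 = 15.027
Arc 2: start y=0.000, vy=15.027 → t=3.005, apex=11.290, x_land=103.610, impact vy=-15.027
  bounce: vy ← 0.59·15.027 = 8.866
Arc 3: start y=0.000, vy=8.866 → t=1.773, apex=3.930, x_land=127.193, impact vy=-8.866
  bounce: vy ← 0.59·8.866 = 5.231
Arc 4: start y=0.000, vy=5.231 → t=1.046, apex=1.368, x_land=141.107, impact vy=-5.231
  bounce: vy ← 0.59·5.231 = 3.086
Arc 5: start y=0.000, vy=3.086 → t=0.617, apex=0.476, x_land=149.316, impact vy=-3.086
  bounce: vy ← 0.59·3.086 = 1.821
Arc 6: start y=0.000, vy=1.821 → t=0.364, apex=0.166, x_land=154.159, impact vy=-1.821
  bounce: vy ← 0.59·1.821 = 1.074
Arc 7: start y=0.000, vy=1.074 → t=0.215, apex=0.058, x_land=157.017, impact vy=-1.074
  bounce: vy ← 0.59·1.074 = 0.634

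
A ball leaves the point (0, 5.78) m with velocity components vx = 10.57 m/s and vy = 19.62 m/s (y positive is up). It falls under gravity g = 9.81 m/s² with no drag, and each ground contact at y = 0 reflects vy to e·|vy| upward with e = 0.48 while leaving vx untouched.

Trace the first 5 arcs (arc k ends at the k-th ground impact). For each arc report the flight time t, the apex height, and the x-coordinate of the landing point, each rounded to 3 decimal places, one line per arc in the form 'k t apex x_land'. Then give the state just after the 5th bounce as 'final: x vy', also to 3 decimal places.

1 4.276 25.400 45.193
2 2.185 5.852 68.284
3 1.049 1.348 79.368
4 0.503 0.311 84.688
5 0.242 0.072 87.242
final: 87.242 0.569

Arc 1: start y=5.780, vy=19.620 → t=4.276, apex=25.400, x_land=45.193, impact vy=-22.324
  bounce: vy ← 0.48·22.324 = 10.715
Arc 2: start y=0.000, vy=10.715 → t=2.185, apex=5.852, x_land=68.284, impact vy=-10.715
  bounce: vy ← 0.48·10.715 = 5.143
Arc 3: start y=0.000, vy=5.143 → t=1.049, apex=1.348, x_land=79.368, impact vy=-5.143
  bounce: vy ← 0.48·5.143 = 2.469
Arc 4: start y=0.000, vy=2.469 → t=0.503, apex=0.311, x_land=84.688, impact vy=-2.469
  bounce: vy ← 0.48·2.469 = 1.185
Arc 5: start y=0.000, vy=1.185 → t=0.242, apex=0.072, x_land=87.242, impact vy=-1.185
  bounce: vy ← 0.48·1.185 = 0.569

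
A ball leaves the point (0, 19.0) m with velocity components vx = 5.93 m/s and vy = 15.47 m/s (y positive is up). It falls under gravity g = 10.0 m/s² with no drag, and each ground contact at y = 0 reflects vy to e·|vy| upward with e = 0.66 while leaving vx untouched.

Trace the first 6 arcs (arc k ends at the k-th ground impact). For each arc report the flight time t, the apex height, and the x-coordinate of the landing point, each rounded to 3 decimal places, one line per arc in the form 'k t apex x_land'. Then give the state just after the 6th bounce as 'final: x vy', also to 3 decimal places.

1 4.036 30.966 23.931
2 3.285 13.489 43.411
3 2.168 5.876 56.268
4 1.431 2.559 64.753
5 0.944 1.115 70.354
6 0.623 0.486 74.050
final: 74.050 2.057

Arc 1: start y=19.000, vy=15.470 → t=4.036, apex=30.966, x_land=23.931, impact vy=-24.886
  bounce: vy ← 0.66·24.886 = 16.425
Arc 2: start y=0.000, vy=16.425 → t=3.285, apex=13.489, x_land=43.411, impact vy=-16.425
  bounce: vy ← 0.66·16.425 = 10.840
Arc 3: start y=0.000, vy=10.840 → t=2.168, apex=5.876, x_land=56.268, impact vy=-10.840
  bounce: vy ← 0.66·10.840 = 7.155
Arc 4: start y=0.000, vy=7.155 → t=1.431, apex=2.559, x_land=64.753, impact vy=-7.155
  bounce: vy ← 0.66·7.155 = 4.722
Arc 5: start y=0.000, vy=4.722 → t=0.944, apex=1.115, x_land=70.354, impact vy=-4.722
  bounce: vy ← 0.66·4.722 = 3.117
Arc 6: start y=0.000, vy=3.117 → t=0.623, apex=0.486, x_land=74.050, impact vy=-3.117
  bounce: vy ← 0.66·3.117 = 2.057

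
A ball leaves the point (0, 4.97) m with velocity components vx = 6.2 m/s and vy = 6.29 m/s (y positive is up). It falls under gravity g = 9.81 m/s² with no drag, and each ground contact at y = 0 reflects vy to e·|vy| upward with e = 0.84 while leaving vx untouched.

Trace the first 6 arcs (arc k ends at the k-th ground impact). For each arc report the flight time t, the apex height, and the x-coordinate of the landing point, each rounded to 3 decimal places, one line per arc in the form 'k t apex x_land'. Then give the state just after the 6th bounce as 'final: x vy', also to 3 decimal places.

Arc 1: start y=4.970, vy=6.290 → t=1.835, apex=6.987, x_land=11.375, impact vy=-11.708
  bounce: vy ← 0.84·11.708 = 9.835
Arc 2: start y=0.000, vy=9.835 → t=2.005, apex=4.930, x_land=23.806, impact vy=-9.835
  bounce: vy ← 0.84·9.835 = 8.261
Arc 3: start y=0.000, vy=8.261 → t=1.684, apex=3.478, x_land=34.248, impact vy=-8.261
  bounce: vy ← 0.84·8.261 = 6.939
Arc 4: start y=0.000, vy=6.939 → t=1.415, apex=2.454, x_land=43.020, impact vy=-6.939
  bounce: vy ← 0.84·6.939 = 5.829
Arc 5: start y=0.000, vy=5.829 → t=1.188, apex=1.732, x_land=50.388, impact vy=-5.829
  bounce: vy ← 0.84·5.829 = 4.896
Arc 6: start y=0.000, vy=4.896 → t=0.998, apex=1.222, x_land=56.577, impact vy=-4.896
  bounce: vy ← 0.84·4.896 = 4.113

1 1.835 6.987 11.375
2 2.005 4.930 23.806
3 1.684 3.478 34.248
4 1.415 2.454 43.020
5 1.188 1.732 50.388
6 0.998 1.222 56.577
final: 56.577 4.113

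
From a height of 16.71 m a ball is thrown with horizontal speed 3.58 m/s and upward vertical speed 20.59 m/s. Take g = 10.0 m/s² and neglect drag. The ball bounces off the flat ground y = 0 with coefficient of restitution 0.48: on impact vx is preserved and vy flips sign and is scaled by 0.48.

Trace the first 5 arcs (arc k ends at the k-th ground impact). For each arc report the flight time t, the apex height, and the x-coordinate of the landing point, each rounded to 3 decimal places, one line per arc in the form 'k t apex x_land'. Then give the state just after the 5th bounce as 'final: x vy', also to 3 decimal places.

Arc 1: start y=16.710, vy=20.590 → t=4.812, apex=37.907, x_land=17.229, impact vy=-27.534
  bounce: vy ← 0.48·27.534 = 13.217
Arc 2: start y=0.000, vy=13.217 → t=2.643, apex=8.734, x_land=26.692, impact vy=-13.217
  bounce: vy ← 0.48·13.217 = 6.344
Arc 3: start y=0.000, vy=6.344 → t=1.269, apex=2.012, x_land=31.234, impact vy=-6.344
  bounce: vy ← 0.48·6.344 = 3.045
Arc 4: start y=0.000, vy=3.045 → t=0.609, apex=0.464, x_land=33.414, impact vy=-3.045
  bounce: vy ← 0.48·3.045 = 1.462
Arc 5: start y=0.000, vy=1.462 → t=0.292, apex=0.107, x_land=34.461, impact vy=-1.462
  bounce: vy ← 0.48·1.462 = 0.702

1 4.812 37.907 17.229
2 2.643 8.734 26.692
3 1.269 2.012 31.234
4 0.609 0.464 33.414
5 0.292 0.107 34.461
final: 34.461 0.702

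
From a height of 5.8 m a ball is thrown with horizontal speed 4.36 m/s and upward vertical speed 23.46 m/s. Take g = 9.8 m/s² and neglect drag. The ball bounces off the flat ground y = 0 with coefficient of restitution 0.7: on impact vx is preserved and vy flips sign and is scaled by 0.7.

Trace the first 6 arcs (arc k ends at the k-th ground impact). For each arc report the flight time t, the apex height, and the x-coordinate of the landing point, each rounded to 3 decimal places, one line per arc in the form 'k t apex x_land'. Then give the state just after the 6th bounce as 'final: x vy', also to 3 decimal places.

Arc 1: start y=5.800, vy=23.460 → t=5.023, apex=33.880, x_land=21.902, impact vy=-25.769
  bounce: vy ← 0.7·25.769 = 18.038
Arc 2: start y=0.000, vy=18.038 → t=3.681, apex=16.601, x_land=37.952, impact vy=-18.038
  bounce: vy ← 0.7·18.038 = 12.627
Arc 3: start y=0.000, vy=12.627 → t=2.577, apex=8.135, x_land=49.188, impact vy=-12.627
  bounce: vy ← 0.7·12.627 = 8.839
Arc 4: start y=0.000, vy=8.839 → t=1.804, apex=3.986, x_land=57.053, impact vy=-8.839
  bounce: vy ← 0.7·8.839 = 6.187
Arc 5: start y=0.000, vy=6.187 → t=1.263, apex=1.953, x_land=62.558, impact vy=-6.187
  bounce: vy ← 0.7·6.187 = 4.331
Arc 6: start y=0.000, vy=4.331 → t=0.884, apex=0.957, x_land=66.412, impact vy=-4.331
  bounce: vy ← 0.7·4.331 = 3.032

1 5.023 33.880 21.902
2 3.681 16.601 37.952
3 2.577 8.135 49.188
4 1.804 3.986 57.053
5 1.263 1.953 62.558
6 0.884 0.957 66.412
final: 66.412 3.032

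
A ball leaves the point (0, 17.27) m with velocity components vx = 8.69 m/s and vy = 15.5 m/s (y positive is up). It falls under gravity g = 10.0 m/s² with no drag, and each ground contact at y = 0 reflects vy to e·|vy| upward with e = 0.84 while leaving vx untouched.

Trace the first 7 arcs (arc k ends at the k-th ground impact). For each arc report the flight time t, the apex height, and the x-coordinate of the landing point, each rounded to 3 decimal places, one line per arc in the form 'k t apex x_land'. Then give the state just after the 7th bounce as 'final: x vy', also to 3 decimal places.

Arc 1: start y=17.270, vy=15.500 → t=3.970, apex=29.282, x_land=34.499, impact vy=-24.200
  bounce: vy ← 0.84·24.200 = 20.328
Arc 2: start y=0.000, vy=20.328 → t=4.066, apex=20.662, x_land=69.830, impact vy=-20.328
  bounce: vy ← 0.84·20.328 = 17.076
Arc 3: start y=0.000, vy=17.076 → t=3.415, apex=14.579, x_land=99.507, impact vy=-17.076
  bounce: vy ← 0.84·17.076 = 14.344
Arc 4: start y=0.000, vy=14.344 → t=2.869, apex=10.287, x_land=124.436, impact vy=-14.344
  bounce: vy ← 0.84·14.344 = 12.049
Arc 5: start y=0.000, vy=12.049 → t=2.410, apex=7.258, x_land=145.377, impact vy=-12.049
  bounce: vy ← 0.84·12.049 = 10.121
Arc 6: start y=0.000, vy=10.121 → t=2.024, apex=5.122, x_land=162.967, impact vy=-10.121
  bounce: vy ← 0.84·10.121 = 8.501
Arc 7: start y=0.000, vy=8.501 → t=1.700, apex=3.614, x_land=177.742, impact vy=-8.501
  bounce: vy ← 0.84·8.501 = 7.141

1 3.970 29.282 34.499
2 4.066 20.662 69.830
3 3.415 14.579 99.507
4 2.869 10.287 124.436
5 2.410 7.258 145.377
6 2.024 5.122 162.967
7 1.700 3.614 177.742
final: 177.742 7.141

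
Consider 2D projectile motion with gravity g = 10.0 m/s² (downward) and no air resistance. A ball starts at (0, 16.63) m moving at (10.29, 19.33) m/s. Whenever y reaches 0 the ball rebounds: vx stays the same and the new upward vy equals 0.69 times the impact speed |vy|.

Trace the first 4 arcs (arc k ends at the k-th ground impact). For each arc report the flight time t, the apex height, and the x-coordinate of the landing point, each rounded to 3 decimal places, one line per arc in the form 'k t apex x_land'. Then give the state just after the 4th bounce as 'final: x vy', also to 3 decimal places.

Arc 1: start y=16.630, vy=19.330 → t=4.591, apex=35.312, x_land=47.237, impact vy=-26.575
  bounce: vy ← 0.69·26.575 = 18.337
Arc 2: start y=0.000, vy=18.337 → t=3.667, apex=16.812, x_land=84.974, impact vy=-18.337
  bounce: vy ← 0.69·18.337 = 12.653
Arc 3: start y=0.000, vy=12.653 → t=2.531, apex=8.004, x_land=111.013, impact vy=-12.653
  bounce: vy ← 0.69·12.653 = 8.730
Arc 4: start y=0.000, vy=8.730 → t=1.746, apex=3.811, x_land=128.980, impact vy=-8.730
  bounce: vy ← 0.69·8.730 = 6.024

1 4.591 35.312 47.237
2 3.667 16.812 84.974
3 2.531 8.004 111.013
4 1.746 3.811 128.980
final: 128.980 6.024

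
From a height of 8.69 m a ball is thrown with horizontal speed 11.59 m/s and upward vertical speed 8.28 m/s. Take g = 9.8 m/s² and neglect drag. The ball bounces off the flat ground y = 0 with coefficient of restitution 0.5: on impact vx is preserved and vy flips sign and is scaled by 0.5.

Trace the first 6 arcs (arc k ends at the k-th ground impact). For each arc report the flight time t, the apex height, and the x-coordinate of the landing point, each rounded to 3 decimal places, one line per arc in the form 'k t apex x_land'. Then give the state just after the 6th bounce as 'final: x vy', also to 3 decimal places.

Arc 1: start y=8.690, vy=8.280 → t=2.422, apex=12.188, x_land=28.071, impact vy=-15.456
  bounce: vy ← 0.5·15.456 = 7.728
Arc 2: start y=0.000, vy=7.728 → t=1.577, apex=3.047, x_land=46.350, impact vy=-7.728
  bounce: vy ← 0.5·7.728 = 3.864
Arc 3: start y=0.000, vy=3.864 → t=0.789, apex=0.762, x_land=55.490, impact vy=-3.864
  bounce: vy ← 0.5·3.864 = 1.932
Arc 4: start y=0.000, vy=1.932 → t=0.394, apex=0.190, x_land=60.059, impact vy=-1.932
  bounce: vy ← 0.5·1.932 = 0.966
Arc 5: start y=0.000, vy=0.966 → t=0.197, apex=0.048, x_land=62.344, impact vy=-0.966
  bounce: vy ← 0.5·0.966 = 0.483
Arc 6: start y=0.000, vy=0.483 → t=0.099, apex=0.012, x_land=63.487, impact vy=-0.483
  bounce: vy ← 0.5·0.483 = 0.241

1 2.422 12.188 28.071
2 1.577 3.047 46.350
3 0.789 0.762 55.490
4 0.394 0.190 60.059
5 0.197 0.048 62.344
6 0.099 0.012 63.487
final: 63.487 0.241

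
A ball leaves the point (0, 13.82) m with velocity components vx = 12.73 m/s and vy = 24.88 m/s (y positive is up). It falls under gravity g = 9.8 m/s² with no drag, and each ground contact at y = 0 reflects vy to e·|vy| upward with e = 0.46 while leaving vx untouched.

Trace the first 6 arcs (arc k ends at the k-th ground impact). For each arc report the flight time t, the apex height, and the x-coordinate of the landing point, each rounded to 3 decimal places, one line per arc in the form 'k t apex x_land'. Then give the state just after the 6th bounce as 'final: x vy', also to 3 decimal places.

Arc 1: start y=13.820, vy=24.880 → t=5.583, apex=45.402, x_land=71.068, impact vy=-29.831
  bounce: vy ← 0.46·29.831 = 13.722
Arc 2: start y=0.000, vy=13.722 → t=2.800, apex=9.607, x_land=106.718, impact vy=-13.722
  bounce: vy ← 0.46·13.722 = 6.312
Arc 3: start y=0.000, vy=6.312 → t=1.288, apex=2.033, x_land=123.117, impact vy=-6.312
  bounce: vy ← 0.46·6.312 = 2.904
Arc 4: start y=0.000, vy=2.904 → t=0.593, apex=0.430, x_land=130.661, impact vy=-2.904
  bounce: vy ← 0.46·2.904 = 1.336
Arc 5: start y=0.000, vy=1.336 → t=0.273, apex=0.091, x_land=134.131, impact vy=-1.336
  bounce: vy ← 0.46·1.336 = 0.614
Arc 6: start y=0.000, vy=0.614 → t=0.125, apex=0.019, x_land=135.727, impact vy=-0.614
  bounce: vy ← 0.46·0.614 = 0.283

1 5.583 45.402 71.068
2 2.800 9.607 106.718
3 1.288 2.033 123.117
4 0.593 0.430 130.661
5 0.273 0.091 134.131
6 0.125 0.019 135.727
final: 135.727 0.283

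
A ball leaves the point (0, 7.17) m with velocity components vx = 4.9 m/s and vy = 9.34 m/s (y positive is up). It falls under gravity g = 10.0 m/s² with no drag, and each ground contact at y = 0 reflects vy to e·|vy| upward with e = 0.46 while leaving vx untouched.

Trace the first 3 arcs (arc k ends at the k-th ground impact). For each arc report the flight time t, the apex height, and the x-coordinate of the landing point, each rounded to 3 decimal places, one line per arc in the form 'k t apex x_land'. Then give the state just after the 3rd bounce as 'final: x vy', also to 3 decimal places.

1 2.453 11.532 12.018
2 1.397 2.440 18.864
3 0.643 0.516 22.013
final: 22.013 1.478

Arc 1: start y=7.170, vy=9.340 → t=2.453, apex=11.532, x_land=12.018, impact vy=-15.187
  bounce: vy ← 0.46·15.187 = 6.986
Arc 2: start y=0.000, vy=6.986 → t=1.397, apex=2.440, x_land=18.864, impact vy=-6.986
  bounce: vy ← 0.46·6.986 = 3.214
Arc 3: start y=0.000, vy=3.214 → t=0.643, apex=0.516, x_land=22.013, impact vy=-3.214
  bounce: vy ← 0.46·3.214 = 1.478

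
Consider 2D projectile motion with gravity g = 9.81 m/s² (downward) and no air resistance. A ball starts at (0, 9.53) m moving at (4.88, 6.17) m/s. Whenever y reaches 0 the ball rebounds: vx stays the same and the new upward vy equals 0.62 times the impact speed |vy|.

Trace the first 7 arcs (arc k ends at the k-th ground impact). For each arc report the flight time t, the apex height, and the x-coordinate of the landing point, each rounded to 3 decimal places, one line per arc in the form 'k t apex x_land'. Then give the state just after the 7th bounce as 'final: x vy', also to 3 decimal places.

1 2.158 11.470 10.532
2 1.896 4.409 19.785
3 1.176 1.695 25.523
4 0.729 0.652 29.080
5 0.452 0.250 31.285
6 0.280 0.096 32.652
7 0.174 0.037 33.500
final: 33.500 0.528

Arc 1: start y=9.530, vy=6.170 → t=2.158, apex=11.470, x_land=10.532, impact vy=-15.002
  bounce: vy ← 0.62·15.002 = 9.301
Arc 2: start y=0.000, vy=9.301 → t=1.896, apex=4.409, x_land=19.785, impact vy=-9.301
  bounce: vy ← 0.62·9.301 = 5.767
Arc 3: start y=0.000, vy=5.767 → t=1.176, apex=1.695, x_land=25.523, impact vy=-5.767
  bounce: vy ← 0.62·5.767 = 3.575
Arc 4: start y=0.000, vy=3.575 → t=0.729, apex=0.652, x_land=29.080, impact vy=-3.575
  bounce: vy ← 0.62·3.575 = 2.217
Arc 5: start y=0.000, vy=2.217 → t=0.452, apex=0.250, x_land=31.285, impact vy=-2.217
  bounce: vy ← 0.62·2.217 = 1.374
Arc 6: start y=0.000, vy=1.374 → t=0.280, apex=0.096, x_land=32.652, impact vy=-1.374
  bounce: vy ← 0.62·1.374 = 0.852
Arc 7: start y=0.000, vy=0.852 → t=0.174, apex=0.037, x_land=33.500, impact vy=-0.852
  bounce: vy ← 0.62·0.852 = 0.528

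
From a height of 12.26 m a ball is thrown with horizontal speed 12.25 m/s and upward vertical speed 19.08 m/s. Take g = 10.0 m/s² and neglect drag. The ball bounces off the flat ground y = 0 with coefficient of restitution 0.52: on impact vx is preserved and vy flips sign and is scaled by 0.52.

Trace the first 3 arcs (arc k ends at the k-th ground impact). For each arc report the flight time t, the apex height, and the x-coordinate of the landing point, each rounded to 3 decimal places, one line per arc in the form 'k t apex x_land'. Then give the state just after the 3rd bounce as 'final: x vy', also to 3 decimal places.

1 4.376 30.462 53.610
2 2.567 8.237 85.056
3 1.335 2.227 101.408
final: 101.408 3.471

Arc 1: start y=12.260, vy=19.080 → t=4.376, apex=30.462, x_land=53.610, impact vy=-24.683
  bounce: vy ← 0.52·24.683 = 12.835
Arc 2: start y=0.000, vy=12.835 → t=2.567, apex=8.237, x_land=85.056, impact vy=-12.835
  bounce: vy ← 0.52·12.835 = 6.674
Arc 3: start y=0.000, vy=6.674 → t=1.335, apex=2.227, x_land=101.408, impact vy=-6.674
  bounce: vy ← 0.52·6.674 = 3.471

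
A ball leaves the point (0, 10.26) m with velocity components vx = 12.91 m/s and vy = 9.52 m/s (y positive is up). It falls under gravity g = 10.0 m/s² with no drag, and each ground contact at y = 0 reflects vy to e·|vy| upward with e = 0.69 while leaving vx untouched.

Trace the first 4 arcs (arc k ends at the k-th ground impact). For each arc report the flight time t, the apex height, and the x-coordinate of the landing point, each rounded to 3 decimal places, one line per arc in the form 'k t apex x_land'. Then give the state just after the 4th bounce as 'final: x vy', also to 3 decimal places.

Arc 1: start y=10.260, vy=9.520 → t=2.672, apex=14.792, x_land=34.495, impact vy=-17.200
  bounce: vy ← 0.69·17.200 = 11.868
Arc 2: start y=0.000, vy=11.868 → t=2.374, apex=7.042, x_land=65.138, impact vy=-11.868
  bounce: vy ← 0.69·11.868 = 8.189
Arc 3: start y=0.000, vy=8.189 → t=1.638, apex=3.353, x_land=86.281, impact vy=-8.189
  bounce: vy ← 0.69·8.189 = 5.650
Arc 4: start y=0.000, vy=5.650 → t=1.130, apex=1.596, x_land=100.870, impact vy=-5.650
  bounce: vy ← 0.69·5.650 = 3.899

1 2.672 14.792 34.495
2 2.374 7.042 65.138
3 1.638 3.353 86.281
4 1.130 1.596 100.870
final: 100.870 3.899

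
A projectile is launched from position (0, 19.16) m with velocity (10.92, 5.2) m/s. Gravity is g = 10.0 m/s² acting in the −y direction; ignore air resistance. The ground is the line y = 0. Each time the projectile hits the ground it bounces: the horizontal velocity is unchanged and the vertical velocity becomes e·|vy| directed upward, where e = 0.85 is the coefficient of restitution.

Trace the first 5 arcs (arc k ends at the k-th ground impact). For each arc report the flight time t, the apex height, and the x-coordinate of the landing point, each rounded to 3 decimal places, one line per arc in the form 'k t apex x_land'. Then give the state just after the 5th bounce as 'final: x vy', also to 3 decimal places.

Arc 1: start y=19.160, vy=5.200 → t=2.545, apex=20.512, x_land=27.796, impact vy=-20.254
  bounce: vy ← 0.85·20.254 = 17.216
Arc 2: start y=0.000, vy=17.216 → t=3.443, apex=14.820, x_land=65.396, impact vy=-17.216
  bounce: vy ← 0.85·17.216 = 14.634
Arc 3: start y=0.000, vy=14.634 → t=2.927, apex=10.707, x_land=97.357, impact vy=-14.634
  bounce: vy ← 0.85·14.634 = 12.439
Arc 4: start y=0.000, vy=12.439 → t=2.488, apex=7.736, x_land=124.523, impact vy=-12.439
  bounce: vy ← 0.85·12.439 = 10.573
Arc 5: start y=0.000, vy=10.573 → t=2.115, apex=5.589, x_land=147.614, impact vy=-10.573
  bounce: vy ← 0.85·10.573 = 8.987

1 2.545 20.512 27.796
2 3.443 14.820 65.396
3 2.927 10.707 97.357
4 2.488 7.736 124.523
5 2.115 5.589 147.614
final: 147.614 8.987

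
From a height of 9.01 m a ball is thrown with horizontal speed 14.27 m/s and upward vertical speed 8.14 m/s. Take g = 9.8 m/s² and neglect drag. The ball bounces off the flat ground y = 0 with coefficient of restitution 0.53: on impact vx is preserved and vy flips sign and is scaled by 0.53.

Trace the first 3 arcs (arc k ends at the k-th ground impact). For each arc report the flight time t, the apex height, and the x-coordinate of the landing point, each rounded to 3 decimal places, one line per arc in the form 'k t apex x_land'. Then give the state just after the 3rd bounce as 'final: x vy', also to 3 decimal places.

1 2.421 12.391 34.545
2 1.686 3.481 58.598
3 0.893 0.978 71.347
final: 71.347 2.320

Arc 1: start y=9.010, vy=8.140 → t=2.421, apex=12.391, x_land=34.545, impact vy=-15.584
  bounce: vy ← 0.53·15.584 = 8.259
Arc 2: start y=0.000, vy=8.259 → t=1.686, apex=3.481, x_land=58.598, impact vy=-8.259
  bounce: vy ← 0.53·8.259 = 4.377
Arc 3: start y=0.000, vy=4.377 → t=0.893, apex=0.978, x_land=71.347, impact vy=-4.377
  bounce: vy ← 0.53·4.377 = 2.320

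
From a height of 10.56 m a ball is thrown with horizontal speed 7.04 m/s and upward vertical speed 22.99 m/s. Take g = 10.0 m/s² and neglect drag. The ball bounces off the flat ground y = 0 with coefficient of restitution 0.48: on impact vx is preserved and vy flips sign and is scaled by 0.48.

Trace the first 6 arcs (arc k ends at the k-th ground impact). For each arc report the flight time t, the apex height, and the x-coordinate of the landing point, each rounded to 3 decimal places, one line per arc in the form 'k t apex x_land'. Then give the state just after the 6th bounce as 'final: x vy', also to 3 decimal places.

Arc 1: start y=10.560, vy=22.990 → t=5.019, apex=36.987, x_land=35.332, impact vy=-27.198
  bounce: vy ← 0.48·27.198 = 13.055
Arc 2: start y=0.000, vy=13.055 → t=2.611, apex=8.522, x_land=53.714, impact vy=-13.055
  bounce: vy ← 0.48·13.055 = 6.266
Arc 3: start y=0.000, vy=6.266 → t=1.253, apex=1.963, x_land=62.537, impact vy=-6.266
  bounce: vy ← 0.48·6.266 = 3.008
Arc 4: start y=0.000, vy=3.008 → t=0.602, apex=0.452, x_land=66.772, impact vy=-3.008
  bounce: vy ← 0.48·3.008 = 1.444
Arc 5: start y=0.000, vy=1.444 → t=0.289, apex=0.104, x_land=68.805, impact vy=-1.444
  bounce: vy ← 0.48·1.444 = 0.693
Arc 6: start y=0.000, vy=0.693 → t=0.139, apex=0.024, x_land=69.781, impact vy=-0.693
  bounce: vy ← 0.48·0.693 = 0.333

1 5.019 36.987 35.332
2 2.611 8.522 53.714
3 1.253 1.963 62.537
4 0.602 0.452 66.772
5 0.289 0.104 68.805
6 0.139 0.024 69.781
final: 69.781 0.333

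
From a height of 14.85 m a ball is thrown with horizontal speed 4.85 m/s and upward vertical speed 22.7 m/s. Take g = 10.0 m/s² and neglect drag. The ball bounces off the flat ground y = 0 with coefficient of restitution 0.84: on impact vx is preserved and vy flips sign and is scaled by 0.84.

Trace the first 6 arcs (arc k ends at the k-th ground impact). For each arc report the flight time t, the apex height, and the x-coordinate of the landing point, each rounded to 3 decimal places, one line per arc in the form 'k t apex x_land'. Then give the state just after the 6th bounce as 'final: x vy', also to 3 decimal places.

Arc 1: start y=14.850, vy=22.700 → t=5.120, apex=40.614, x_land=24.832, impact vy=-28.501
  bounce: vy ← 0.84·28.501 = 23.941
Arc 2: start y=0.000, vy=23.941 → t=4.788, apex=28.658, x_land=48.055, impact vy=-23.941
  bounce: vy ← 0.84·23.941 = 20.110
Arc 3: start y=0.000, vy=20.110 → t=4.022, apex=20.221, x_land=67.562, impact vy=-20.110
  bounce: vy ← 0.84·20.110 = 16.892
Arc 4: start y=0.000, vy=16.892 → t=3.378, apex=14.268, x_land=83.947, impact vy=-16.892
  bounce: vy ← 0.84·16.892 = 14.190
Arc 5: start y=0.000, vy=14.190 → t=2.838, apex=10.067, x_land=97.711, impact vy=-14.190
  bounce: vy ← 0.84·14.190 = 11.919
Arc 6: start y=0.000, vy=11.919 → t=2.384, apex=7.104, x_land=109.273, impact vy=-11.919
  bounce: vy ← 0.84·11.919 = 10.012

1 5.120 40.614 24.832
2 4.788 28.658 48.055
3 4.022 20.221 67.562
4 3.378 14.268 83.947
5 2.838 10.067 97.711
6 2.384 7.104 109.273
final: 109.273 10.012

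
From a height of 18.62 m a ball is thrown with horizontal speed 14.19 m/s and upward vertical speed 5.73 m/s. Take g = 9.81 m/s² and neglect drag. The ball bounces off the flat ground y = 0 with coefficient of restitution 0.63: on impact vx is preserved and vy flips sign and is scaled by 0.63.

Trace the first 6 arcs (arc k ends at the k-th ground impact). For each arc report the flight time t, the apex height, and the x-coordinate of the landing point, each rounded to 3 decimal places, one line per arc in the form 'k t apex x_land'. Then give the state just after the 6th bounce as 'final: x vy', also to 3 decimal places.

Arc 1: start y=18.620, vy=5.730 → t=2.618, apex=20.293, x_land=37.151, impact vy=-19.954
  bounce: vy ← 0.63·19.954 = 12.571
Arc 2: start y=0.000, vy=12.571 → t=2.563, apex=8.054, x_land=73.519, impact vy=-12.571
  bounce: vy ← 0.63·12.571 = 7.920
Arc 3: start y=0.000, vy=7.920 → t=1.615, apex=3.197, x_land=96.430, impact vy=-7.920
  bounce: vy ← 0.63·7.920 = 4.989
Arc 4: start y=0.000, vy=4.989 → t=1.017, apex=1.269, x_land=110.864, impact vy=-4.989
  bounce: vy ← 0.63·4.989 = 3.143
Arc 5: start y=0.000, vy=3.143 → t=0.641, apex=0.504, x_land=119.958, impact vy=-3.143
  bounce: vy ← 0.63·3.143 = 1.980
Arc 6: start y=0.000, vy=1.980 → t=0.404, apex=0.200, x_land=125.687, impact vy=-1.980
  bounce: vy ← 0.63·1.980 = 1.248

1 2.618 20.293 37.151
2 2.563 8.054 73.519
3 1.615 3.197 96.430
4 1.017 1.269 110.864
5 0.641 0.504 119.958
6 0.404 0.200 125.687
final: 125.687 1.248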